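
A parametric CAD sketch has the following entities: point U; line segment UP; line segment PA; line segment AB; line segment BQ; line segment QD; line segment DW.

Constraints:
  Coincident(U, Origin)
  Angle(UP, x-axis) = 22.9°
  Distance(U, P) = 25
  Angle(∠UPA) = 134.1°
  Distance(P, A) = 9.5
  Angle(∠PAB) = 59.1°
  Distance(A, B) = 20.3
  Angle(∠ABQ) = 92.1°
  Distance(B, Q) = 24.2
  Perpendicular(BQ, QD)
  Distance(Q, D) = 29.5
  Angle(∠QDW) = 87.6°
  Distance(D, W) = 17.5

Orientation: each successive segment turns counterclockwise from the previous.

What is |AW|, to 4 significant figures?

11.29

U is at the origin; UP runs at 22.9° with length 25.0, so P = (23.03, 9.728). ∠UPA = 134.1° gives PA at 68.80° from the x-axis; with |PA| = 9.5, A = (26.47, 18.59). ∠PAB = 59.1° gives AB at -170.3° from the x-axis; with |AB| = 20.3, B = (6.455, 15.16). ∠ABQ = 92.1° gives BQ at -82.40° from the x-axis; with |BQ| = 24.2, Q = (9.656, -8.823). BQ is perpendicular to QD, so QD runs at 7.600°; with |QD| = 29.5, D = (38.90, -4.921). ∠QDW = 87.6° gives DW at 100.0° from the x-axis; with |DW| = 17.5, W = (35.86, 12.31). Then |AW| = |W − A| = 11.29.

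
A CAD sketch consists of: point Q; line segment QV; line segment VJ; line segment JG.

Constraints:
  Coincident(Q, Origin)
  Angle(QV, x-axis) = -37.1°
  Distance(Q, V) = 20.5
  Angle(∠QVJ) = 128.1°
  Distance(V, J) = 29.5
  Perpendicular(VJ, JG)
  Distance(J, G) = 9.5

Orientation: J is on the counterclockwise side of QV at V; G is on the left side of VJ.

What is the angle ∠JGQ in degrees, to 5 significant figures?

98.942°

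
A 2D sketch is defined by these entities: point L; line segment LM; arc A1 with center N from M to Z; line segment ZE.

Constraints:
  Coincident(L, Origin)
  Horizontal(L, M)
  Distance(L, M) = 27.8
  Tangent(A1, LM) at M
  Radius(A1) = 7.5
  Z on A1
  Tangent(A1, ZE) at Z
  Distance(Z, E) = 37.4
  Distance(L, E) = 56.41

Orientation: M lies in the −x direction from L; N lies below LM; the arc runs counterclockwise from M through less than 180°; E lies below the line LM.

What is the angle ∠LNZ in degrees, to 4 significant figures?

167.2°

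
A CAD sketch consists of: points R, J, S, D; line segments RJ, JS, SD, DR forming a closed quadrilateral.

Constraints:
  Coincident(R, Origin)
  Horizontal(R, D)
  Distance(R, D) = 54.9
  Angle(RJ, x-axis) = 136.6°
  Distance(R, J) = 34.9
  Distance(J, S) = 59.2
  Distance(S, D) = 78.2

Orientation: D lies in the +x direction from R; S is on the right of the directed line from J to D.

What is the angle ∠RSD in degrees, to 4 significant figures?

39.87°

R is at the origin; R and D share the same y with |RD| = 54.9 and D in +x, so D = (54.9, 0). RJ runs at 136.6° with |RJ| = 34.9, so J = (-25.36, 23.98). S is determined by |JS| = 59.2 and |SD| = 78.2 together: it lies at the intersection of circle(J, 59.2) and circle(D, 78.2). With |JD| = 83.76, the foot of the radical line on JD is 26.30 from J and the perpendicular offset is √(59.2² − 26.30²) = 53.04. Taking the right-of-JD solution: S = (-15.34, -34.37).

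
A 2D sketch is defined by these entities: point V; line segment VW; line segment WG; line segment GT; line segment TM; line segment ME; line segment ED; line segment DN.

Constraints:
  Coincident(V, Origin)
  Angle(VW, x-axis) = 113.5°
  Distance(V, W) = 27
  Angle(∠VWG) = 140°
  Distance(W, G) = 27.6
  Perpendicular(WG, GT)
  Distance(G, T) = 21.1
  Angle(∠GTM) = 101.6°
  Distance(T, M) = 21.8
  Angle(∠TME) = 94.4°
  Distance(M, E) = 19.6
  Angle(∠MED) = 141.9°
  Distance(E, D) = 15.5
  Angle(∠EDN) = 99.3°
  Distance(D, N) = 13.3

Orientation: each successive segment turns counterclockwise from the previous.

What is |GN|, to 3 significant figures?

9.28

V is at the origin; VW runs at 113.5° with length 27.0, so W = (-10.8, 24.8). ∠VWG = 140.0° gives WG at 154° from the x-axis; with |WG| = 27.6, G = (-35.5, 37.1). WG is perpendicular to GT, so GT runs at -116°; with |GT| = 21.1, T = (-44.9, 18.2). ∠GTM = 101.6° gives TM at -38.1° from the x-axis; with |TM| = 21.8, M = (-27.7, 4.74). ∠TME = 94.4° gives ME at 47.5° from the x-axis; with |ME| = 19.6, E = (-14.5, 19.2). ∠MED = 141.9° gives ED at 85.6° from the x-axis; with |ED| = 15.5, D = (-13.3, 34.6). ∠EDN = 99.3° gives DN at 166° from the x-axis; with |DN| = 13.3, N = (-26.2, 37.8). Then |GN| = |N − G| = 9.28.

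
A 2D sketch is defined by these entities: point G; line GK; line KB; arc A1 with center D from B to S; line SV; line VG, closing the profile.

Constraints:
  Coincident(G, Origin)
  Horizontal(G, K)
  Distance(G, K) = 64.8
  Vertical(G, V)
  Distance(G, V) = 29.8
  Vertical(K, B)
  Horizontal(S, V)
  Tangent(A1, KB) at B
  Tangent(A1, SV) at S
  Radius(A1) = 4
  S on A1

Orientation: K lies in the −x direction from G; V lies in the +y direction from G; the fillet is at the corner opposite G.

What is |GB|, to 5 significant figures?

69.747

G is at the origin; GK is horizontal with |GK| = 64.8 and K on the −x side, so K = (-64.800, 0.0000). GV is vertical with |GV| = 29.8 and V on the +y side, so V = (0.0000, 29.800). The virtual corner opposite G is at (-64.800, 29.800). Tangency of A1 to KB means the radius DB is perpendicular to KB and since A1 is tangent to SV there, DS ⟂ SV, with radius 4.0, so the center D sits 4.0 in from both sides at D = (-60.800, 25.800). That places the tangent points at B = (-64.800, 25.800) on KB and S = (-60.800, 29.800) on SV. Then |GB| = |B − G| = 69.747.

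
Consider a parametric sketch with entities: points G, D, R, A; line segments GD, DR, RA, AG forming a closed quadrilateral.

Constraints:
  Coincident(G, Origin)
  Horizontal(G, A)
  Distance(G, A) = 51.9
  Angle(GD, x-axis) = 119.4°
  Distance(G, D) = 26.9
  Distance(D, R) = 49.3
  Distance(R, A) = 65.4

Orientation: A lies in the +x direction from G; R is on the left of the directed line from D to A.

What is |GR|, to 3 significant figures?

62.1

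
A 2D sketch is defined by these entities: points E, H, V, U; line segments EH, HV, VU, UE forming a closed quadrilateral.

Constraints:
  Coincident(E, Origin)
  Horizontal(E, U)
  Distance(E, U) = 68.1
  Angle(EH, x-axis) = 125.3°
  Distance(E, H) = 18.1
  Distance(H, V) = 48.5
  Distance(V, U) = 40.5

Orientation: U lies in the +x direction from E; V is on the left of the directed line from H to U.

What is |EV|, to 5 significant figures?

44.879

E is at the origin; E and U share the same y with |EU| = 68.1 and U in +x, so U = (68.1, 0). EH runs at 125.3° with |EH| = 18.1, so H = (-10.459, 14.772). V is determined by |HV| = 48.5 and |VU| = 40.5 together: it lies at the intersection of circle(H, 48.5) and circle(U, 40.5). With |HU| = 79.936, the foot of the radical line on HU is 44.422 from H and the perpendicular offset is √(48.5² − 44.422²) = 19.467. Taking the left-of-HU solution: V = (36.795, 25.695).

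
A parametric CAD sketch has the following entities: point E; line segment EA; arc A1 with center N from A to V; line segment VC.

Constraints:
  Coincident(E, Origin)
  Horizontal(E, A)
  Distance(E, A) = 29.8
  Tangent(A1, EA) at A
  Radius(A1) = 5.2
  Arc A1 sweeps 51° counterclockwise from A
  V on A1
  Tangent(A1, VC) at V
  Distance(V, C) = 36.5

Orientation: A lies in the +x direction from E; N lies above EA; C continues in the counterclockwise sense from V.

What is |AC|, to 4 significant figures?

40.59

E is at the origin; E and A share the same y with |EA| = 29.8 and A on the +x side, so A = (29.80, 0.000). Tangency of A1 to EA means the radius NA is perpendicular to EA, so N = A + (0, 5.2) = (29.80, 5.200). On A1, A sits at bearing -90° from N; a 51° counterclockwise sweep puts V at bearing -39°, so V = N + 5.2·(cos -39°, sin -39°) = (33.84, 1.928). Since A1 is tangent to VC there, NV ⟂ VC, so VC runs along (−sin -39°, cos -39°); with |VC| = 36.5, C = (56.81, 30.29). Then |AC| = |C − A| = 40.59.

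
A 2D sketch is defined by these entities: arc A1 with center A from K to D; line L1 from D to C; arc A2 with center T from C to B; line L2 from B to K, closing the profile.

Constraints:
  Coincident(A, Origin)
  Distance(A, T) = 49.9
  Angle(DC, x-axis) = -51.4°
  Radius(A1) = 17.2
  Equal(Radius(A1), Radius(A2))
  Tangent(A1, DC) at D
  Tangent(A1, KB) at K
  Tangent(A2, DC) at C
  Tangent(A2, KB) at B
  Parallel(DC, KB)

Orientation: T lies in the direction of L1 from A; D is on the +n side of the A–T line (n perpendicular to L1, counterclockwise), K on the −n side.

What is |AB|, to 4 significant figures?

52.78

The slot axis is L1's direction at -51.4°, so u = (cos -51.4°, sin -51.4°) = (0.6239, -0.7815) and n = (−sin -51.4°, cos -51.4°) = (0.7815, 0.6239). A is at the origin and T lies 49.9 along u from A, so T = 49.9·u = (31.13, -39.00). Tangency of A1 to both parallel lines with radius 17.2 puts D and K at A ± 17.2·n: D = (13.44, 10.73), K = (-13.44, -10.73). Equal radii place C and B the same way about T: C = T + 17.2·n = (44.57, -28.27), B = T − 17.2·n = (17.69, -49.73). Then |AB| = |B − A| = 52.78.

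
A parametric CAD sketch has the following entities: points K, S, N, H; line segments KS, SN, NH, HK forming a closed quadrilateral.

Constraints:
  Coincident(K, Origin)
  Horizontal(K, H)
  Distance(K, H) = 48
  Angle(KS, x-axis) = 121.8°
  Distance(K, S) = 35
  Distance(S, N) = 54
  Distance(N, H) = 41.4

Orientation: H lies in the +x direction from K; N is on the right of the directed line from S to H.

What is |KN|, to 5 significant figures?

19.000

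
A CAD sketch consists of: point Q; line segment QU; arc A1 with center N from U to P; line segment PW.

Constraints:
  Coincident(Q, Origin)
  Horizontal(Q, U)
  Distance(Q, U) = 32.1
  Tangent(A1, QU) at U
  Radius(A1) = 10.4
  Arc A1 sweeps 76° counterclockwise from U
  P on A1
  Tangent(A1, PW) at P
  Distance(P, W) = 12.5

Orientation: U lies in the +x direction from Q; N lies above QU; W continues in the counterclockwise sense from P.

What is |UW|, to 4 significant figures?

23.93

Q is at the origin; QU is horizontal with |QU| = 32.1 and U on the +x side, so U = (32.10, 0.000). A1 meets QU tangentially, so NU is at right angles to QU, so N = U + (0, 10.4) = (32.10, 10.40). On A1, U sits at bearing -90° from N; a 76° counterclockwise sweep puts P at bearing -14°, so P = N + 10.4·(cos -14°, sin -14°) = (42.19, 7.884). The tangent condition forces NP to be normal to PW, so PW runs along (−sin -14°, cos -14°); with |PW| = 12.5, W = (45.22, 20.01). Then |UW| = |W − U| = 23.93.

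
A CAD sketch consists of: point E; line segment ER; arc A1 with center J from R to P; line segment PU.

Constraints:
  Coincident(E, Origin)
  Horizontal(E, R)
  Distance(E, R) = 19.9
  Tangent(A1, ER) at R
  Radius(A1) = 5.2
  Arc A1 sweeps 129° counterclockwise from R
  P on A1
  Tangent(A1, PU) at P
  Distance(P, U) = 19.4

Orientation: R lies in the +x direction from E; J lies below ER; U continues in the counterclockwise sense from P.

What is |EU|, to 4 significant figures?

36.64

E is at the origin; E and R share the same y with |ER| = 19.9 and R on the +x side, so R = (19.90, 0.000). Since A1 is tangent to ER there, JR ⟂ ER, so J = R + (0, -5.2) = (19.90, -5.200). On A1, R sits at bearing 90° from J; a 129° counterclockwise sweep puts P at bearing 219°, so P = J + 5.2·(cos 219°, sin 219°) = (15.86, -8.472). The tangent condition forces JP to be normal to PU, so PU runs along (−sin 219°, cos 219°); with |PU| = 19.4, U = (28.07, -23.55). Then |EU| = |U − E| = 36.64.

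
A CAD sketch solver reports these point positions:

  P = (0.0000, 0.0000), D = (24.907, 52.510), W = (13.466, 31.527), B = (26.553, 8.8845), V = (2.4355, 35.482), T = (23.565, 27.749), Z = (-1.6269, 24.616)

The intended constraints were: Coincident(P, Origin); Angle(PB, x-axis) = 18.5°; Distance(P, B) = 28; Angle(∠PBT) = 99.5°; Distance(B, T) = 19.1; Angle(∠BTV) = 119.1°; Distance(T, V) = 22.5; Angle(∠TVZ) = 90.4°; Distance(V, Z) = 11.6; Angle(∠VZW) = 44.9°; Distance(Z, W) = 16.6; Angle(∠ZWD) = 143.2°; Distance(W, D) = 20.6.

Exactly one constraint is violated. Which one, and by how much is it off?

Distance(W, D) = 20.6 — off by 3.30.

P = (0.00, 0.00) ✓; PB at 18.50° ✓; |PB| = 28.00 ✓; ∠PBT = 99.50° ✓; |BT| = 19.10 ✓; ∠BTV = 119.1° ✓; |TV| = 22.50 ✓; ∠TVZ = 90.40° ✓; |VZ| = 11.60 ✓; ∠VZW = 44.90° ✓; |ZW| = 16.60 ✓; ∠ZWD = 143.2° ✓; |WD| = 23.90 ✗.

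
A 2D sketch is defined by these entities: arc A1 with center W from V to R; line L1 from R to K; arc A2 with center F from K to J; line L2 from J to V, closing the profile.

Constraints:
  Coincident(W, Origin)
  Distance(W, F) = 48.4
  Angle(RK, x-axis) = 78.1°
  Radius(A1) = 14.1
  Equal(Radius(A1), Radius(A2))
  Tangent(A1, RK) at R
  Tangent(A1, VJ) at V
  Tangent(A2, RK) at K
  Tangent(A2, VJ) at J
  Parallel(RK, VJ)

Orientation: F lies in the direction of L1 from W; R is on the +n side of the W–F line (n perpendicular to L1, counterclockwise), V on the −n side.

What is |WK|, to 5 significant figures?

50.412

The slot axis is L1's direction at 78.1°, so u = (cos 78.1°, sin 78.1°) = (0.20620, 0.97851) and n = (−sin 78.1°, cos 78.1°) = (-0.97851, 0.20620). W is at the origin and F lies 48.4 along u from W, so F = 48.4·u = (9.9803, 47.360). Tangency of A1 to both parallel lines with radius 14.1 puts R and V at W ± 14.1·n: R = (-13.797, 2.9075), V = (13.797, -2.9075). Equal radii place K and J the same way about F: K = F + 14.1·n = (-3.8167, 50.267), J = F − 14.1·n = (23.777, 44.452). Then |WK| = |K − W| = 50.412.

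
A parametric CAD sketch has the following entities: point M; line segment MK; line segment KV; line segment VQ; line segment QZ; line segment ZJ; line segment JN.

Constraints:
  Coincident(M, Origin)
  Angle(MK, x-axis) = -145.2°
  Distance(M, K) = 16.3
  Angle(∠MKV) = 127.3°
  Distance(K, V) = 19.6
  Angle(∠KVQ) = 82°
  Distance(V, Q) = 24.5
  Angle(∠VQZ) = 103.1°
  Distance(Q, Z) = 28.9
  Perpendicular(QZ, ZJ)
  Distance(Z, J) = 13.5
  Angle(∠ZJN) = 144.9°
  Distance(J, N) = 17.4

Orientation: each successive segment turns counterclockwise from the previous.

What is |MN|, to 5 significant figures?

15.412

M is at the origin; MK runs at -145.2° with length 16.3, so K = (-13.385, -9.3026). ∠MKV = 127.3° gives KV at -92.500° from the x-axis; with |KV| = 19.6, V = (-14.240, -28.884). ∠KVQ = 82.0° gives VQ at 5.5000° from the x-axis; with |VQ| = 24.5, Q = (10.148, -26.536). ∠VQZ = 103.1° gives QZ at 82.400° from the x-axis; with |QZ| = 28.9, Z = (13.970, 2.1104). QZ is perpendicular to ZJ, so ZJ runs at 172.40°; with |ZJ| = 13.5, J = (0.58833, 3.8958). ∠ZJN = 144.9° gives JN at -152.50° from the x-axis; with |JN| = 17.4, N = (-14.846, -4.1386). Then |MN| = |N − M| = 15.412.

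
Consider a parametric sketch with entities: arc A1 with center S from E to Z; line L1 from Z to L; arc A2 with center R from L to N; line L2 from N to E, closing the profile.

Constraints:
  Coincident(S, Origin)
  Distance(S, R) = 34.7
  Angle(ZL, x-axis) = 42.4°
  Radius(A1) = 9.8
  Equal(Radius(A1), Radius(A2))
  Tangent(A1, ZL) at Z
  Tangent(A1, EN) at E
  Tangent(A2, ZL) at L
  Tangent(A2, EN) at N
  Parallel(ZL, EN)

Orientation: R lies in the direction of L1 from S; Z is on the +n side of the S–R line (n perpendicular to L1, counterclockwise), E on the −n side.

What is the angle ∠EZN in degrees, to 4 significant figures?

60.54°

Tangency of A1 to both parallel lines with radius 9.8 puts Z and E at S ± 9.8·n: Z = (-6.608, 7.237), E = (6.608, -7.237). Equal radii place L and N the same way about R: L = R + 9.8·n = (19.02, 30.64), N = R − 9.8·n = (32.23, 16.16). Then cos ∠EZN = ZE·ZN / (|ZE||ZN|), giving 60.54°.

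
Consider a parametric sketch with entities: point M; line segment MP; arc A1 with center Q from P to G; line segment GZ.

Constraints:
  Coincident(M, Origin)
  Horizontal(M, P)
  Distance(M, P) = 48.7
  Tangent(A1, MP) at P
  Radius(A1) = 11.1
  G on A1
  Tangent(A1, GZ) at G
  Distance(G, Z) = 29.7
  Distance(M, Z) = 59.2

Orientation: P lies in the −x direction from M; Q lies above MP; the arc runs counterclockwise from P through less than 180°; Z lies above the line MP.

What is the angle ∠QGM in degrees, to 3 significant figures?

154°

M is at the origin; M and P share the same y with |MP| = 48.7 and P on the −x side, so P = (-48.7, 0.00). Tangency of A1 to MP means the radius QP is perpendicular to MP, so Q = P + (0, 11.1) = (-48.7, 11.1). Since QG ⟂ GZ (tangency), |QZ| = √(11.1² + 29.7²) = 31.7 regardless of where G sits on A1. So Z lies on both circle(M, 59.2) and circle(Q, 31.7); the above-MP intersection is Z = (-41.7, 42.0). G is the foot of the tangent from Z: G = (-37.7, 12.6).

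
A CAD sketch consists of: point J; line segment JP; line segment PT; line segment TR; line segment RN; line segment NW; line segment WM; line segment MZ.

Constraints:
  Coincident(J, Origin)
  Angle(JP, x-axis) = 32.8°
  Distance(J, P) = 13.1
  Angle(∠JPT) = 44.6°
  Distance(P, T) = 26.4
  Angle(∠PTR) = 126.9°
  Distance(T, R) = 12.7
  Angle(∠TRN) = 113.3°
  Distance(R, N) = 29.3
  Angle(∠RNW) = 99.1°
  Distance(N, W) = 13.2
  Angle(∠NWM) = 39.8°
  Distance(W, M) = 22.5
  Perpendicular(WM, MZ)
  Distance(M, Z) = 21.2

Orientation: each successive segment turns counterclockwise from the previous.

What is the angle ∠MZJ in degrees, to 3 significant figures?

18.0°

∠NWM = 39.8° gives WM at 149° from the x-axis; with |WM| = 22.5, M = (-21.6, -10.2). WM ⟂ MZ, so MZ runs at -121°; with |MZ| = 21.2, Z = (-32.5, -28.3). Then cos ∠MZJ = ZM·ZJ / (|ZM||ZJ|), giving 18.0°.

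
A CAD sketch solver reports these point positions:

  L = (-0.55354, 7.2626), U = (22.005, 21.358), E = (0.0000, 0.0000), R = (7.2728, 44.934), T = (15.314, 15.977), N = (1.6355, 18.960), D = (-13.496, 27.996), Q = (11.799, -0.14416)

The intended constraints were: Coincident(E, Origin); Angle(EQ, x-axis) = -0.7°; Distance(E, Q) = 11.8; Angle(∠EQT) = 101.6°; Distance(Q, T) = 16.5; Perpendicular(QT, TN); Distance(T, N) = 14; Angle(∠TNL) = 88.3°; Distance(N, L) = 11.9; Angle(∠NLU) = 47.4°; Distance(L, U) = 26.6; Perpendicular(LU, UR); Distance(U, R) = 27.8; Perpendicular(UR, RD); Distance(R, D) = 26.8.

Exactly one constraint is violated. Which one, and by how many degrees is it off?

Perpendicular(UR, RD) — off by 7.20°.

E = (0.00, 0.00) ✓; EQ at -0.7000° ✓; |EQ| = 11.80 ✓; ∠EQT = 101.6° ✓; |QT| = 16.50 ✓; ∠(QT, TN) = 90.00° ✓; |TN| = 14.00 ✓; ∠TNL = 88.30° ✓; |NL| = 11.90 ✓; ∠NLU = 47.40° ✓; |LU| = 26.60 ✓; ∠(LU, UR) = 90.00° ✓; |UR| = 27.80 ✓; ∠(UR, RD) = 97.20° ✗; |RD| = 26.80 ✓.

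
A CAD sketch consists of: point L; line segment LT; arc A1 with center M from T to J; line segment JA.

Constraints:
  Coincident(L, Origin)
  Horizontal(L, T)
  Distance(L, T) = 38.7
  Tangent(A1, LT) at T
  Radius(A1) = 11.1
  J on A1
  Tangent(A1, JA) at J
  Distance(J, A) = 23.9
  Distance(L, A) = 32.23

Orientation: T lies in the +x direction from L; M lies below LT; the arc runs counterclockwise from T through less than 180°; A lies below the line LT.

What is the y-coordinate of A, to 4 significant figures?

-26.96

L is at the origin; L and T share the same y with |LT| = 38.7 and T on the +x side, so T = (38.70, 0.000). Tangency of A1 to LT means the radius MT is perpendicular to LT, so M = T + (0, -11.1) = (38.70, -11.10). Since MJ ⟂ JA (tangency), |MA| = √(11.1² + 23.9²) = 26.35 regardless of where J sits on A1. So A lies on both circle(L, 32.23) and circle(M, 26.35); the below-LT intersection is A = (17.66, -26.96). J is the foot of the tangent from A: J = (28.91, -5.876).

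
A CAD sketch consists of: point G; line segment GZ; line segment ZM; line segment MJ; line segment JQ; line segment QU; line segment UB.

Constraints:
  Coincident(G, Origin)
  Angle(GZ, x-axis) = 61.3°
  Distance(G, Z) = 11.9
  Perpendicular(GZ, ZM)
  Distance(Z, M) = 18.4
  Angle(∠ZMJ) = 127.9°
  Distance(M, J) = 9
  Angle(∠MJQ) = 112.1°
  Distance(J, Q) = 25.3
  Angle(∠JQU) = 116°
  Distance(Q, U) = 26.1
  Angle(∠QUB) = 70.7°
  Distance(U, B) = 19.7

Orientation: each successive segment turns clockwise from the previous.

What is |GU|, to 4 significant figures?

21.25

G is at the origin; GZ runs at 61.3° with length 11.9, so Z = (5.715, 10.44). GZ is perpendicular to ZM, so ZM runs at -28.70°; with |ZM| = 18.4, M = (21.85, 1.602). ∠ZMJ = 127.9° gives MJ at -80.80° from the x-axis; with |MJ| = 9.0, J = (23.29, -7.282). ∠MJQ = 112.1° gives JQ at -148.7° from the x-axis; with |JQ| = 25.3, Q = (1.675, -20.43). ∠JQU = 116.0° gives QU at 147.3° from the x-axis; with |QU| = 26.1, U = (-20.29, -6.326). Then |GU| = |U − G| = 21.25.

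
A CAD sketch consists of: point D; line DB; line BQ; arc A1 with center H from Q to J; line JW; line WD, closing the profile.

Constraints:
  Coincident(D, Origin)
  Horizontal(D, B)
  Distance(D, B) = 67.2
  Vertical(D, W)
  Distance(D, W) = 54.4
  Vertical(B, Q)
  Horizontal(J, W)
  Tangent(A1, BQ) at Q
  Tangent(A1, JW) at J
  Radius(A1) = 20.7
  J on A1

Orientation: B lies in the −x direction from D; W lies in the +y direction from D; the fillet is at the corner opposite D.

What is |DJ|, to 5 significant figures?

71.565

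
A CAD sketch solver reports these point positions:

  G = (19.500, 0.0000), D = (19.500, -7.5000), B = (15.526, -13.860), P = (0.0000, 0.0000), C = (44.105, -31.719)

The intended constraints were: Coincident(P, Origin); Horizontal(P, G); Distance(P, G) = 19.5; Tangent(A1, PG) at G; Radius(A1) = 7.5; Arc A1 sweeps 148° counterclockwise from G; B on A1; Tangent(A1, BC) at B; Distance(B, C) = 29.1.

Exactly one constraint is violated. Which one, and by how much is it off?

Distance(B, C) = 29.1 — off by 4.60.

P = (0.00, 0.00) ✓; P.y = 0.00, G.y = 0.00 ✓; |PG| = 19.50 ✓; ∠(DG, GP) = 90.00° ✓; |DG| = 7.500 ✓; bearing(D→B) − bearing(D→G) = 148.0° ✓; |DB| = 7.499 ✓; ∠(DB, BC) = 90.00° ✓; |BC| = 33.70 ✗.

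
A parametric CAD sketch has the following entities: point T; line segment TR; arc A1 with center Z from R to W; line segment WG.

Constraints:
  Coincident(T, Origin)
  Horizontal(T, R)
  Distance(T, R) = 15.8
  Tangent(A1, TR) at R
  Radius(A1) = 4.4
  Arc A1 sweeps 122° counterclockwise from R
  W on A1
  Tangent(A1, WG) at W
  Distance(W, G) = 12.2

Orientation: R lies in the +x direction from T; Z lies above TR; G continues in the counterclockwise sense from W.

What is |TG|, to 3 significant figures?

21.5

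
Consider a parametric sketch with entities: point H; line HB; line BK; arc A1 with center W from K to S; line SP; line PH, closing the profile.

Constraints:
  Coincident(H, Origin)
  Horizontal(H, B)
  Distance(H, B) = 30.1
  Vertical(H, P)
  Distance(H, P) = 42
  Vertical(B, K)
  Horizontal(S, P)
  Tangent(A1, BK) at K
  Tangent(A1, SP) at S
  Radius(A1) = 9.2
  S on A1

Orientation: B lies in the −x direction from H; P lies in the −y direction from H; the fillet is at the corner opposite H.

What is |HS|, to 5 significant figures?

46.913

H is at the origin; HB is horizontal with |HB| = 30.1 and B on the −x side, so B = (-30.100, 0.0000). HP is vertical with |HP| = 42.0 and P on the −y side, so P = (0.0000, -42.000). The virtual corner opposite H is at (-30.100, -42.000). Since A1 is tangent to BK there, WK ⟂ BK and since A1 is tangent to SP there, WS ⟂ SP, with radius 9.2, so the center W sits 9.2 in from both sides at W = (-20.900, -32.800). That places the tangent points at K = (-30.100, -32.800) on BK and S = (-20.900, -42.000) on SP. Then |HS| = |S − H| = 46.913.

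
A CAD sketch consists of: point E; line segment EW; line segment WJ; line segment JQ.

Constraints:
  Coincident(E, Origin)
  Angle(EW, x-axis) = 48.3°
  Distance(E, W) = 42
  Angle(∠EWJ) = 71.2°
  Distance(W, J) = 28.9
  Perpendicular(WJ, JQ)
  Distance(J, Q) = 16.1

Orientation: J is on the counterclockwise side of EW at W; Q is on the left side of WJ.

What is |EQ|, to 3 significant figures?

28.2

E is at the origin; EW runs at 48.3° with length 42.0, so W = 42.0·(cos 48.3°, sin 48.3°) = (27.9, 31.4). ∠EWJ = 71.2°, so WJ runs at 48.3° + (180° − 71.2°) = 157° from the x-axis; with |WJ| = 28.9, J = W + 28.9·(cos 157°, sin 157°) = (1.32, 42.6). WJ ⟂ JQ; with |JQ| = 16.1 on the left of WJ, Q = J + 16.1·(-0.389, -0.921) = (-4.95, 27.8). Then |EQ| = |Q − E| = 28.2.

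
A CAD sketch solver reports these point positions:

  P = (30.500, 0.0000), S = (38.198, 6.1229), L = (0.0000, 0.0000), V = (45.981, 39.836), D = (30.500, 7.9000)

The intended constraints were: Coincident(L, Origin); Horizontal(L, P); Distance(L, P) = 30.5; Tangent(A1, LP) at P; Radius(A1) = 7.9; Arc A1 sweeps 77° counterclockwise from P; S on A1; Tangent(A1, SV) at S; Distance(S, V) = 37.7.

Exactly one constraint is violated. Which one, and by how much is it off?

Distance(S, V) = 37.7 — off by 3.10.

L = (0.00, 0.00) ✓; L.y = 0.00, P.y = 0.00 ✓; |LP| = 30.50 ✓; ∠(DP, PL) = 90.00° ✓; |DP| = 7.900 ✓; bearing(D→S) − bearing(D→P) = 77.00° ✓; |DS| = 7.900 ✓; ∠(DS, SV) = 90.00° ✓; |SV| = 34.60 ✗.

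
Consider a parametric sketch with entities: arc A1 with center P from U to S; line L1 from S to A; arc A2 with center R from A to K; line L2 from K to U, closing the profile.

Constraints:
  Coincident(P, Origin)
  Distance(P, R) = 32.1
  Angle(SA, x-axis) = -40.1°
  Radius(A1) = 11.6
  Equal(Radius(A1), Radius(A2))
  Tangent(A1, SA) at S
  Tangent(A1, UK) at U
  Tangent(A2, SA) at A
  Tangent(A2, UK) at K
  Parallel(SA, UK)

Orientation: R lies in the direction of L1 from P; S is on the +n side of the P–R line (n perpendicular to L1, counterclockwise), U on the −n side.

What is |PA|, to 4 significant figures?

34.13

Tangency of A1 to both parallel lines with radius 11.6 puts S and U at P ± 11.6·n: S = (7.472, 8.873), U = (-7.472, -8.873). Equal radii place A and K the same way about R: A = R + 11.6·n = (32.03, -11.80), K = R − 11.6·n = (17.08, -29.55). Then |PA| = |A − P| = 34.13.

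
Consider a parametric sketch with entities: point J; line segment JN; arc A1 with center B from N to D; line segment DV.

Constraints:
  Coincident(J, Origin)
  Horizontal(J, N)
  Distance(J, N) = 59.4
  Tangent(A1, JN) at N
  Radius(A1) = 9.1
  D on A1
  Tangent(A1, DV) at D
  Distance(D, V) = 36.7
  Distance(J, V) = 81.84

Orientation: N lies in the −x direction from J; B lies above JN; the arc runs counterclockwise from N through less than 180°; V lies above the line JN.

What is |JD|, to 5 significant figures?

52.929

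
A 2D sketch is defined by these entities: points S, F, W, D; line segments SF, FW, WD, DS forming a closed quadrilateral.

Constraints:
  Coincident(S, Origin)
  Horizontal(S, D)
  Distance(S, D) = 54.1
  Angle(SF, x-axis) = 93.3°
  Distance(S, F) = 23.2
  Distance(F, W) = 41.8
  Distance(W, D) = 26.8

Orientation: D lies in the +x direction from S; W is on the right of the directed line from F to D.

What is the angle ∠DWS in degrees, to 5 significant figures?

152.89°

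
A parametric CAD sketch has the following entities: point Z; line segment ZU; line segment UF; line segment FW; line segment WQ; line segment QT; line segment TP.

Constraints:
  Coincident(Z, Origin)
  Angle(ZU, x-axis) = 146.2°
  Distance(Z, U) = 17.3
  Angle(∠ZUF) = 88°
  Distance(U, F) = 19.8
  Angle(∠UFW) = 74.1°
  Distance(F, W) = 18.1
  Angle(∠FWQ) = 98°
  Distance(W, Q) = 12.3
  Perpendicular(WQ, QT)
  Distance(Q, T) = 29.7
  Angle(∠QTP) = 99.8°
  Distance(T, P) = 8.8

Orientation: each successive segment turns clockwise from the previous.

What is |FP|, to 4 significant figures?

14.63

Z is at the origin; ZU runs at 146.2° with length 17.3, so U = (-14.38, 9.624). ∠ZUF = 88.0° gives UF at 54.20° from the x-axis; with |UF| = 19.8, F = (-2.794, 25.68). ∠UFW = 74.1° gives FW at -51.70° from the x-axis; with |FW| = 18.1, W = (8.424, 11.48). ∠FWQ = 98.0° gives WQ at -133.7° from the x-axis; with |WQ| = 12.3, Q = (-0.07372, 2.586). WQ is perpendicular to QT, so QT runs at 136.3°; with |QT| = 29.7, T = (-21.55, 23.11). ∠QTP = 99.8° gives TP at 56.10° from the x-axis; with |TP| = 8.8, P = (-16.64, 30.41). Then |FP| = |P − F| = 14.63.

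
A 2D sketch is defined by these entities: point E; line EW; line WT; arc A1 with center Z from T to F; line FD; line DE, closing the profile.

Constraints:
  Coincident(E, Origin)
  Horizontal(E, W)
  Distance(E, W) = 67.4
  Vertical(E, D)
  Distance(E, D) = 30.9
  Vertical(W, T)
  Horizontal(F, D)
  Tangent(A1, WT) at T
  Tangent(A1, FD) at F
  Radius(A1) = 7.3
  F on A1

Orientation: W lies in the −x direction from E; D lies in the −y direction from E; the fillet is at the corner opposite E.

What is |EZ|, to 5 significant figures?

64.568

E and D share the same x with |ED| = 30.9 and D on the −y side, so D = (0.0000, -30.900). The virtual corner opposite E is at (-67.400, -30.900). Since A1 is tangent to WT there, ZT ⟂ WT and the tangent condition forces ZF to be normal to FD, with radius 7.3, so the center Z sits 7.3 in from both sides at Z = (-60.100, -23.600). Then |EZ| = |Z − E| = 64.568.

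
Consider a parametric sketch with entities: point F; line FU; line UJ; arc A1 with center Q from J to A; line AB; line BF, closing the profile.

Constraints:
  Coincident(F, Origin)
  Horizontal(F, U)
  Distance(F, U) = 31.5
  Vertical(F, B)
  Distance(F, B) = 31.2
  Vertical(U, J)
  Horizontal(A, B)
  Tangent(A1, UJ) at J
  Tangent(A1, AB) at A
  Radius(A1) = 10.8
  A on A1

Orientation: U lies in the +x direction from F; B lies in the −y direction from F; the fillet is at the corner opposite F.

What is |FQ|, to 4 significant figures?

29.06

FB is vertical with |FB| = 31.2 and B on the −y side, so B = (0.000, -31.20). The virtual corner opposite F is at (31.50, -31.20). Tangency of A1 to UJ means the radius QJ is perpendicular to UJ and A1 meets AB tangentially, so QA is at right angles to AB, with radius 10.8, so the center Q sits 10.8 in from both sides at Q = (20.70, -20.40). Then |FQ| = |Q − F| = 29.06.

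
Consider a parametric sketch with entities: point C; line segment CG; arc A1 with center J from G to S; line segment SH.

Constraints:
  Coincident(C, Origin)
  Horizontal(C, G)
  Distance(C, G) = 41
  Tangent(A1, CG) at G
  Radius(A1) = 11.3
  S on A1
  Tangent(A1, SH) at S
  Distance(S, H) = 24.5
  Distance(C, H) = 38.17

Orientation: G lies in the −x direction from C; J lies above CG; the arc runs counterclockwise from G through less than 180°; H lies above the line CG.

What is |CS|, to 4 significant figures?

31.25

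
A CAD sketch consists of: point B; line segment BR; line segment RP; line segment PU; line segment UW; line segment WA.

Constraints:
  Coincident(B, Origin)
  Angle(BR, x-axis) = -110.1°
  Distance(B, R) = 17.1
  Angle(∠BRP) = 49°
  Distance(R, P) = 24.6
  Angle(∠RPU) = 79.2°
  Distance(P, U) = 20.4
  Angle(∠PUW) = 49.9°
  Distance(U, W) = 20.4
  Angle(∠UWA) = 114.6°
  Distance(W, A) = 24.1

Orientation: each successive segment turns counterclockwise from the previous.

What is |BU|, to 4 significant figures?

11.93

B is at the origin; BR runs at -110.1° with length 17.1, so R = (-5.877, -16.06). ∠BRP = 49.0° gives RP at 20.90° from the x-axis; with |RP| = 24.6, P = (17.10, -7.283). ∠RPU = 79.2° gives PU at 121.7° from the x-axis; with |PU| = 20.4, U = (6.385, 10.07). Then |BU| = |U − B| = 11.93.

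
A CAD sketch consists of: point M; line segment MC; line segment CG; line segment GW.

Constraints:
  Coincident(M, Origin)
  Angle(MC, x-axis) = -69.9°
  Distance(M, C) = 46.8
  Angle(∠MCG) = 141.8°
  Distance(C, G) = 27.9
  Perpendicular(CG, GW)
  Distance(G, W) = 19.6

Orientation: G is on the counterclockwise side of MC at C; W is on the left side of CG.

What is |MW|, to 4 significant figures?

65.35

M is at the origin; MC runs at -69.9° with length 46.8, so C = 46.8·(cos -69.9°, sin -69.9°) = (16.08, -43.95). ∠MCG = 141.8°, so CG runs at -69.9° + (180° − 141.8°) = -31.70° from the x-axis; with |CG| = 27.9, G = C + 27.9·(cos -31.70°, sin -31.70°) = (39.82, -58.61). The perpendicularity gives GW at right angles to CG; with |GW| = 19.6 on the left of CG, W = G + 19.6·(0.5255, 0.8508) = (50.12, -41.93). Then |MW| = |W − M| = 65.35.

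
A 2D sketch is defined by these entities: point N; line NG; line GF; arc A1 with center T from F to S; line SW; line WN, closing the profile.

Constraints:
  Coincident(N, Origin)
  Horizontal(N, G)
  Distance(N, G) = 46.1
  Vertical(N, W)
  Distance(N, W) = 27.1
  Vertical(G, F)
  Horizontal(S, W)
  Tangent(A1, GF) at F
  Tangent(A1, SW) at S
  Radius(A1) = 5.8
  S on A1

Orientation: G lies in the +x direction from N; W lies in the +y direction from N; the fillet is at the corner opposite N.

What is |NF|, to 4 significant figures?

50.78

N is at the origin; N and G share the same y with |NG| = 46.1 and G on the +x side, so G = (46.10, 0.000). NW is vertical with |NW| = 27.1 and W on the +y side, so W = (0.000, 27.10). The virtual corner opposite N is at (46.10, 27.10). A1 meets GF tangentially, so TF is at right angles to GF and A1 meets SW tangentially, so TS is at right angles to SW, with radius 5.8, so the center T sits 5.8 in from both sides at T = (40.30, 21.30). That places the tangent points at F = (46.10, 21.30) on GF and S = (40.30, 27.10) on SW. Then |NF| = |F − N| = 50.78.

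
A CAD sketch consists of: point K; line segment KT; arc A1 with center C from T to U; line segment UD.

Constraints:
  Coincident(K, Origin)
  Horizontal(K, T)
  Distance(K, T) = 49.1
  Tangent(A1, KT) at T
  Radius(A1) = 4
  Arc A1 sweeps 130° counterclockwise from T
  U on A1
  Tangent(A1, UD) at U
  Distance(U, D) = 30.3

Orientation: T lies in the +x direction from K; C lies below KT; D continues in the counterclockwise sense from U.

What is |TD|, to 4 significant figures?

34.01

K is at the origin; KT is horizontal with |KT| = 49.1 and T on the +x side, so T = (49.10, 0.000). The tangent condition forces CT to be normal to KT, so C = T + (0, -4) = (49.10, -4.000). On A1, T sits at bearing 90° from C; a 130° counterclockwise sweep puts U at bearing 220°, so U = C + 4.0·(cos 220°, sin 220°) = (46.04, -6.571). Tangency of A1 to UD means the radius CU is perpendicular to UD, so UD runs along (−sin 220°, cos 220°); with |UD| = 30.3, D = (65.51, -29.78). Then |TD| = |D − T| = 34.01.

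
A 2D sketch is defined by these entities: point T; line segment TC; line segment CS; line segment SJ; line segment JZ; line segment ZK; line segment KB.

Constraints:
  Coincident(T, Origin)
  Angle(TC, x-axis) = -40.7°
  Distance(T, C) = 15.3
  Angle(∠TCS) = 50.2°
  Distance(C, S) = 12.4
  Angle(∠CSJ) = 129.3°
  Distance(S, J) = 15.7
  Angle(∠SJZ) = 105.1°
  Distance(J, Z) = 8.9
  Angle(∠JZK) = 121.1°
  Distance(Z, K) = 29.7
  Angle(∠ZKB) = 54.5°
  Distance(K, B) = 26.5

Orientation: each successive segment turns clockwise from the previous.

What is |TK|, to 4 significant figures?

22.86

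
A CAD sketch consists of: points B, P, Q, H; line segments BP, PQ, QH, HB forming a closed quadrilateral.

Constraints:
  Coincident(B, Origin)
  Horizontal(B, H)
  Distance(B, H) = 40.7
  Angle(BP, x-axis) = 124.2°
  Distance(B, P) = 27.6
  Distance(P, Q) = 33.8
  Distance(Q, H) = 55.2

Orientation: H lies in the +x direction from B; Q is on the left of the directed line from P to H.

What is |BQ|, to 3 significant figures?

46.5

B is at the origin; B and H share the same y with |BH| = 40.7 and H in +x, so H = (40.7, 0). BP runs at 124.2° with |BP| = 27.6, so P = (-15.5, 22.8). Q is determined by |PQ| = 33.8 and |QH| = 55.2 together: it lies at the intersection of circle(P, 33.8) and circle(H, 55.2). With |PH| = 60.7, the foot of the radical line on PH is 14.6 from P and the perpendicular offset is √(33.8² − 14.6²) = 30.5. Taking the left-of-PH solution: Q = (9.51, 45.5).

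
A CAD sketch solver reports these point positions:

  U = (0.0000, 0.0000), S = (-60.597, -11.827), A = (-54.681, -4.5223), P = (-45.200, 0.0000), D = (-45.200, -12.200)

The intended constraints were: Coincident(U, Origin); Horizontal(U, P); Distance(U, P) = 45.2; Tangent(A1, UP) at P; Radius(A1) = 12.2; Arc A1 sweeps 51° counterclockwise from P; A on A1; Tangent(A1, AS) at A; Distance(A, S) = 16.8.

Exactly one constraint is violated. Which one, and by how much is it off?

Distance(A, S) = 16.8 — off by 7.40.

U = (0.00, 0.00) ✓; U.y = 0.00, P.y = 0.00 ✓; |UP| = 45.20 ✓; ∠(DP, PU) = 90.00° ✓; |DP| = 12.20 ✓; bearing(D→A) − bearing(D→P) = 51.00° ✓; |DA| = 12.20 ✓; ∠(DA, AS) = 90.00° ✓; |AS| = 9.400 ✗.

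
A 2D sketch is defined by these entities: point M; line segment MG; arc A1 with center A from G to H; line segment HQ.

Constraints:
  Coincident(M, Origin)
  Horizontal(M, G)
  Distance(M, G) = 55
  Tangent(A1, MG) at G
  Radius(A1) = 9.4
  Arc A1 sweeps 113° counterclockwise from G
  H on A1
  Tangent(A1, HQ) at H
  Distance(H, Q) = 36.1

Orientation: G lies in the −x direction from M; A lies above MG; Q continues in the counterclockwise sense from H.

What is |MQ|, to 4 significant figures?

76.15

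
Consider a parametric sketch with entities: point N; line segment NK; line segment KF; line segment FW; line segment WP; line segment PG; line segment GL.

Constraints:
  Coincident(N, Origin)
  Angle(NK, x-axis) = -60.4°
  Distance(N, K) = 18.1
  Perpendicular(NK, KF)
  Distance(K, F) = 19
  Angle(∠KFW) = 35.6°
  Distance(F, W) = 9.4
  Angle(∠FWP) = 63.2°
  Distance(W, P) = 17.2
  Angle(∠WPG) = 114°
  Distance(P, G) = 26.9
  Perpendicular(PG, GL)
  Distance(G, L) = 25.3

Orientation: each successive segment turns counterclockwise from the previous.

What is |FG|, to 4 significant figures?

28.87

N is at the origin; NK runs at -60.4° with length 18.1, so K = (8.940, -15.74). The perpendicularity gives KF at right angles to NK, so KF runs at 29.60°; with |KF| = 19.0, F = (25.46, -6.353). ∠KFW = 35.6° gives FW at 174.0° from the x-axis; with |FW| = 9.4, W = (16.11, -5.370). ∠FWP = 63.2° gives WP at -69.20° from the x-axis; with |WP| = 17.2, P = (22.22, -21.45). ∠WPG = 114.0° gives PG at -3.200° from the x-axis; with |PG| = 26.9, G = (49.08, -22.95). Then |FG| = |G − F| = 28.87.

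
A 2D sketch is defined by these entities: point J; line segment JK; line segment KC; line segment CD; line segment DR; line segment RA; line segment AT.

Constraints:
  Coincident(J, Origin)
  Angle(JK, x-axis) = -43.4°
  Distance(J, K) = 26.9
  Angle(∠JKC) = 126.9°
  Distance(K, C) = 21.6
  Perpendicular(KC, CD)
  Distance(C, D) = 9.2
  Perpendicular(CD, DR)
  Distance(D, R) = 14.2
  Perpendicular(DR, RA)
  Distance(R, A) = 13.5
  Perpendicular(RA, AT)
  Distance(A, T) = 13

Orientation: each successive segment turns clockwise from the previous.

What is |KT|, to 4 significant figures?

20.85

J is at the origin; JK runs at -43.4° with length 26.9, so K = (19.54, -18.48). ∠JKC = 126.9° gives KC at -96.50° from the x-axis; with |KC| = 21.6, C = (17.10, -39.94). The perpendicularity gives CD at right angles to KC, so CD runs at 173.5°; with |CD| = 9.2, D = (7.959, -38.90). CD is perpendicular to DR, so DR runs at 83.50°; with |DR| = 14.2, R = (9.566, -24.79). DR ⟂ RA, so RA runs at -6.500°; with |RA| = 13.5, A = (22.98, -26.32). The perpendicularity gives AT at right angles to RA, so AT runs at -96.50°; with |AT| = 13.0, T = (21.51, -39.24). Then |KT| = |T − K| = 20.85.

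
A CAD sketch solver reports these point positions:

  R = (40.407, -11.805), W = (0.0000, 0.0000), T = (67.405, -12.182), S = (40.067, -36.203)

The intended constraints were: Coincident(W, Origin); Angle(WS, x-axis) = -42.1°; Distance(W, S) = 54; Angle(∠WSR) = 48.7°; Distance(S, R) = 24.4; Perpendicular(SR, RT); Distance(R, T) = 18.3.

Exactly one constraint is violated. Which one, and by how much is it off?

Distance(R, T) = 18.3 — off by 8.70.

W = (0.00, 0.00) ✓; WS at -42.10° ✓; |WS| = 54.00 ✓; ∠WSR = 48.70° ✓; |SR| = 24.40 ✓; ∠(SR, RT) = 90.00° ✓; |RT| = 27.00 ✗.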